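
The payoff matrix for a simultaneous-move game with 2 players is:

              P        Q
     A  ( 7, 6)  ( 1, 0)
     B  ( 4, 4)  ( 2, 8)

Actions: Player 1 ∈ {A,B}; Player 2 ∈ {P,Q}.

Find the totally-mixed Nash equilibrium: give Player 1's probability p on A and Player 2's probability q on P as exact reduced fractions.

P1 indiff ⇒ q·7+(1-q)·1 = q·4+(1-q)·2 ⇒ q(3) = (1-q)(1) ⇒ q = 1/4
P2 indiff ⇒ p·6+(1-p)·4 = p·0+(1-p)·8 ⇒ p(6) = (1-p)(4) ⇒ p = 2/5

p=2/5, q=1/4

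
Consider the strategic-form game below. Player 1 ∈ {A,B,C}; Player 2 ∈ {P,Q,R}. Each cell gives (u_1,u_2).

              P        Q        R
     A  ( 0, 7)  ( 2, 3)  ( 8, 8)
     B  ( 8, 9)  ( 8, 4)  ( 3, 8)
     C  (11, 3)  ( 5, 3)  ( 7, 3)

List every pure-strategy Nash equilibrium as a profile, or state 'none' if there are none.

Nash profiles: (A,R), (C,P)

(A,P): not NE [P1→C gives 11>0; P2→R gives 8>7]
(A,Q): not NE [P1→B gives 8>2; P2→R gives 8>3]
(A,R): NE
(B,P): not NE [P1→C gives 11>8]
(B,Q): not NE [P2→P gives 9>4]
(B,R): not NE [P1→A gives 8>3; P2→P gives 9>8]
(C,P): NE
(C,Q): not NE [P1→B gives 8>5]
(C,R): not NE [P1→A gives 8>7]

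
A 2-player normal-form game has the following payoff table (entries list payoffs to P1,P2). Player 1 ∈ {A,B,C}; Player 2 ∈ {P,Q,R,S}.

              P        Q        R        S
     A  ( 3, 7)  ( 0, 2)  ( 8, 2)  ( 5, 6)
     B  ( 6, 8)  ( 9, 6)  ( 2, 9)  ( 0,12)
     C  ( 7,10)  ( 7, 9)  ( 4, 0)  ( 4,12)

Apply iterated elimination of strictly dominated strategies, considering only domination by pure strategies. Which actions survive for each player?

P2 drop Q (P beats it: A:7>2 B:8>6 C:10>9)
P1 drop B (C beats it: P:7>6 R:4>2 S:4>0)
P2 drop R (P beats it: A:7>2 C:10>0)
P1→{A,C} P2→{P,S}

Survivors P1:{A,C} P2:{P,S}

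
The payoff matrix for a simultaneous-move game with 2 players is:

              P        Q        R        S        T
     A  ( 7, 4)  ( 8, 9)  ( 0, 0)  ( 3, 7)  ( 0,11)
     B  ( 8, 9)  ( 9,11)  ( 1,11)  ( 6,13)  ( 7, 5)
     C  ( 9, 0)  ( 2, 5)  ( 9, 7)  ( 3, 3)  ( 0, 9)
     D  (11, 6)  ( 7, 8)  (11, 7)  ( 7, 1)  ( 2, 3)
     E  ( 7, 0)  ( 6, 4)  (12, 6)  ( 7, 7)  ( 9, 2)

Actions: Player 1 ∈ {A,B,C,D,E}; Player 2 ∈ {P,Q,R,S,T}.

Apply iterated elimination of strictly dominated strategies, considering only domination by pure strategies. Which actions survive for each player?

IESDS → P1:{B,D,E} P2:{Q,R,S}

P1 drop A (B beats it: P:8>7 Q:9>8 R:1>0 S:6>3 T:7>0)
P1 drop C (D beats it: P:11>9 Q:7>2 R:11>9 S:7>3 T:2>0)
P2 drop P (Q beats it: B:11>9 D:8>6 E:4>0)
P2 drop T (Q beats it: B:11>5 D:8>3 E:4>2)
P1→{B,D,E} P2→{Q,R,S}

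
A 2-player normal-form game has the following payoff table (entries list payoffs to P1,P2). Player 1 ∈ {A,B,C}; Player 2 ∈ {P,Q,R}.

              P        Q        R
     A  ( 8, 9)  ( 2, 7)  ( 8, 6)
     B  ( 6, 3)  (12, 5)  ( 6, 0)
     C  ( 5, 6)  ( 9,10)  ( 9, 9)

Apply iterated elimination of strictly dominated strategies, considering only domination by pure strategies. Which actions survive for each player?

IESDS → P1:{A,B} P2:{P,Q}

P2 drop R (Q beats it: A:7>6 B:5>0 C:10>9)
P1 drop C (B beats it: P:6>5 Q:12>9)
P1→{A,B} P2→{P,Q}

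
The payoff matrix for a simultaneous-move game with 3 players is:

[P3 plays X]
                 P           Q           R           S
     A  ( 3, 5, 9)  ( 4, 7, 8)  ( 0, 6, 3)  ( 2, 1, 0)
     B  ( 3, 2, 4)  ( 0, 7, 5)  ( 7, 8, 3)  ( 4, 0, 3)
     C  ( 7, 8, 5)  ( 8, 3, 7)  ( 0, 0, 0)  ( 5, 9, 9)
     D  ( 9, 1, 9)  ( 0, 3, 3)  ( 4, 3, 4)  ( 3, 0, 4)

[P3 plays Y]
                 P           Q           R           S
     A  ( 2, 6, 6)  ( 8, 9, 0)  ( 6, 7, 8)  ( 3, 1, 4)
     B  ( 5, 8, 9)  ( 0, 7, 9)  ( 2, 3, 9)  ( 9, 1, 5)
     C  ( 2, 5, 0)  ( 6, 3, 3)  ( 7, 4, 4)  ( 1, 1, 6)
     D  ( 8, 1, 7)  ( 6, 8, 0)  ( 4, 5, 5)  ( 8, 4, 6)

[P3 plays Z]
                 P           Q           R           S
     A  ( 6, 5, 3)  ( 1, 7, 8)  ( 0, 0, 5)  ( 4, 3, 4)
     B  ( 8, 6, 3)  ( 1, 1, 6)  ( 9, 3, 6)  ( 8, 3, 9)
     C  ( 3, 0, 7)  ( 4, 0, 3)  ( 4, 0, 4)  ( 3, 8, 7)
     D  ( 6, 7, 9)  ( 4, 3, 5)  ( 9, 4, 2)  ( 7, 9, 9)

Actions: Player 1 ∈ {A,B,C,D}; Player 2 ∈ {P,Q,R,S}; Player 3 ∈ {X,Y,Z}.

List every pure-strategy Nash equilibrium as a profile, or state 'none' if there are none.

Nash profiles: (C,S,X)

(A,P,X): not NE [P1→D gives 9>3; P2→Q gives 7>5]
(A,P,Y): not NE [P1→D gives 8>2; P2→Q gives 9>6; P3→X gives 9>6]
(A,P,Z): not NE [P1→B gives 8>6; P2→Q gives 7>5; P3→X gives 9>3]
(A,Q,X): not NE [P1→C gives 8>4]
(A,Q,Y): not NE [P3→Z gives 8>0]
(A,Q,Z): not NE [P1→D gives 4>1]
(A,R,X): not NE [P1→B gives 7>0; P2→Q gives 7>6; P3→Y gives 8>3]
(A,R,Y): not NE [P1→C gives 7>6; P2→Q gives 9>7]
(A,R,Z): not NE [P1→D gives 9>0; P2→Q gives 7>0; P3→Y gives 8>5]
(A,S,X): not NE [P1→C gives 5>2; P2→Q gives 7>1; P3→Z gives 4>0]
(A,S,Y): not NE [P1→B gives 9>3; P2→Q gives 9>1]
(A,S,Z): not NE [P1→B gives 8>4; P2→Q gives 7>3]
(B,P,X): not NE [P1→D gives 9>3; P2→R gives 8>2; P3→Y gives 9>4]
(B,P,Y): not NE [P1→D gives 8>5]
(B,P,Z): not NE [P3→Y gives 9>3]
(B,Q,X): not NE [P1→C gives 8>0; P2→R gives 8>7; P3→Y gives 9>5]
(B,Q,Y): not NE [P1→A gives 8>0; P2→P gives 8>7]
(B,Q,Z): not NE [P1→D gives 4>1; P2→P gives 6>1; P3→Y gives 9>6]
(B,R,X): not NE [P3→Y gives 9>3]
(B,R,Y): not NE [P1→C gives 7>2; P2→P gives 8>3]
(B,R,Z): not NE [P2→P gives 6>3; P3→Y gives 9>6]
(B,S,X): not NE [P1→C gives 5>4; P2→R gives 8>0; P3→Z gives 9>3]
(B,S,Y): not NE [P2→P gives 8>1; P3→Z gives 9>5]
(B,S,Z): not NE [P2→P gives 6>3]
(C,P,X): not NE [P1→D gives 9>7; P2→S gives 9>8; P3→Z gives 7>5]
(C,P,Y): not NE [P1→D gives 8>2; P3→Z gives 7>0]
(C,P,Z): not NE [P1→B gives 8>3; P2→S gives 8>0]
(C,Q,X): not NE [P2→S gives 9>3]
(C,Q,Y): not NE [P1→A gives 8>6; P2→P gives 5>3; P3→X gives 7>3]
(C,Q,Z): not NE [P2→S gives 8>0; P3→X gives 7>3]
(C,R,X): not NE [P1→B gives 7>0; P2→S gives 9>0; P3→Z gives 4>0]
(C,R,Y): not NE [P2→P gives 5>4]
(C,R,Z): not NE [P1→D gives 9>4; P2→S gives 8>0]
(C,S,X): NE
(C,S,Y): not NE [P1→B gives 9>1; P2→P gives 5>1; P3→X gives 9>6]
(C,S,Z): not NE [P1→B gives 8>3; P3→X gives 9>7]
(D,P,X): not NE [P2→R gives 3>1]
(D,P,Y): not NE [P2→Q gives 8>1; P3→Z gives 9>7]
(D,P,Z): not NE [P1→B gives 8>6; P2→S gives 9>7]
(D,Q,X): not NE [P1→C gives 8>0; P3→Z gives 5>3]
(D,Q,Y): not NE [P1→A gives 8>6; P3→Z gives 5>0]
(D,Q,Z): not NE [P2→S gives 9>3]
(D,R,X): not NE [P1→B gives 7>4; P3→Y gives 5>4]
(D,R,Y): not NE [P1→C gives 7>4; P2→Q gives 8>5]
(D,R,Z): not NE [P2→S gives 9>4; P3→Y gives 5>2]
(D,S,X): not NE [P1→C gives 5>3; P2→R gives 3>0; P3→Z gives 9>4]
(D,S,Y): not NE [P1→B gives 9>8; P2→Q gives 8>4; P3→Z gives 9>6]
(D,S,Z): not NE [P1→B gives 8>7]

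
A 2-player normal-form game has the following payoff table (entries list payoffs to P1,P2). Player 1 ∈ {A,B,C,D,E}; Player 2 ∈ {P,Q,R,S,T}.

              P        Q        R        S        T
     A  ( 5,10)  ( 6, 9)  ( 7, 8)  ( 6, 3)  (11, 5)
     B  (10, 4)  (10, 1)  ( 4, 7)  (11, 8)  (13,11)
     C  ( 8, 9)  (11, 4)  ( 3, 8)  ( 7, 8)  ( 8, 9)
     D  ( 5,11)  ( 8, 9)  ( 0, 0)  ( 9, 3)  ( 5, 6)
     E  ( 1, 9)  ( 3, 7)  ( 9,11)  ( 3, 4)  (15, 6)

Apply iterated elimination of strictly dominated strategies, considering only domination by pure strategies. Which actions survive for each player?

Remaining: P1:{A,B,E} P2:{P,R,T}

P1 drop D (B beats it: P:10>5 Q:10>8 R:4>0 S:11>9 T:13>5)
P2 drop Q (P beats it: A:10>9 B:4>1 C:9>4 E:9>7)
P1 drop C (B beats it: P:10>8 R:4>3 S:11>7 T:13>8)
P2 drop S (T beats it: A:5>3 B:11>8 E:6>4)
P1→{A,B,E} P2→{P,R,T}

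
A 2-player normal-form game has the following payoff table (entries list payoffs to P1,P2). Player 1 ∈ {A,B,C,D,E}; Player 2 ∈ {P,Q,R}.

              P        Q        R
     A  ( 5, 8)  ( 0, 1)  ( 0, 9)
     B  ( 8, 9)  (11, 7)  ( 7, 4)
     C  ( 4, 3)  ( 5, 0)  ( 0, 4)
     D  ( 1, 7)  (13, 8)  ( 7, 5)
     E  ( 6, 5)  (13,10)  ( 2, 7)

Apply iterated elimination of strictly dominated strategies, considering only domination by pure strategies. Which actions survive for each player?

P1 drop A (B beats it: P:8>5 Q:11>0 R:7>0)
P1 drop C (B beats it: P:8>4 Q:11>5 R:7>0)
P2 drop R (Q beats it: B:7>4 D:8>5 E:10>7)
P1→{B,D,E} P2→{P,Q}

Survivors P1:{B,D,E} P2:{P,Q}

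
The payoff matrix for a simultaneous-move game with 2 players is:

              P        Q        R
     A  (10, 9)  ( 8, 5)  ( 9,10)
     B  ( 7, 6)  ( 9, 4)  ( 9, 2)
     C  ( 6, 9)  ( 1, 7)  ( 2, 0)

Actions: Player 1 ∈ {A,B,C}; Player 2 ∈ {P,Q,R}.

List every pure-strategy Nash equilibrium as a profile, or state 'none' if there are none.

(A,P): not NE [P2→R gives 10>9]
(A,Q): not NE [P1→B gives 9>8; P2→R gives 10>5]
(A,R): NE
(B,P): not NE [P1→A gives 10>7]
(B,Q): not NE [P2→P gives 6>4]
(B,R): not NE [P2→P gives 6>2]
(C,P): not NE [P1→A gives 10>6]
(C,Q): not NE [P1→B gives 9>1; P2→P gives 9>7]
(C,R): not NE [P1→B gives 9>2; P2→P gives 9>0]

PSNE = {(A,R)}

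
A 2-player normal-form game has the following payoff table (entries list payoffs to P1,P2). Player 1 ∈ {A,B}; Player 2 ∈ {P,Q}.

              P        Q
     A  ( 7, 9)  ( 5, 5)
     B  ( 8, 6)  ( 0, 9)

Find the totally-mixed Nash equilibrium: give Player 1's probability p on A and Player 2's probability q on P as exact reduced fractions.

P1 mixes 3/7 on A; P2 mixes 5/6 on P

P1 indiff ⇒ q·7+(1-q)·5 = q·8+(1-q)·0 ⇒ q(-1) = (1-q)(-5) ⇒ q = 5/6
P2 indiff ⇒ p·9+(1-p)·6 = p·5+(1-p)·9 ⇒ p(4) = (1-p)(3) ⇒ p = 3/7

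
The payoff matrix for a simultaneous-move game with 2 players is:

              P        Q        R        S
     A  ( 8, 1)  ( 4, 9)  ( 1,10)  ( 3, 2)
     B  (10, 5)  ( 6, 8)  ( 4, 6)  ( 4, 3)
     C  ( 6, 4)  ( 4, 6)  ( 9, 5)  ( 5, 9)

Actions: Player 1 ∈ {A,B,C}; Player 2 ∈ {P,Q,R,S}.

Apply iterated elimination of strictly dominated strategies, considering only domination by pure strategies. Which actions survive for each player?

Survivors P1:{B,C} P2:{Q,S}

P1 drop A (B beats it: P:10>8 Q:6>4 R:4>1 S:4>3)
P2 drop P (Q beats it: B:8>5 C:6>4)
P2 drop R (Q beats it: B:8>6 C:6>5)
P1→{B,C} P2→{Q,S}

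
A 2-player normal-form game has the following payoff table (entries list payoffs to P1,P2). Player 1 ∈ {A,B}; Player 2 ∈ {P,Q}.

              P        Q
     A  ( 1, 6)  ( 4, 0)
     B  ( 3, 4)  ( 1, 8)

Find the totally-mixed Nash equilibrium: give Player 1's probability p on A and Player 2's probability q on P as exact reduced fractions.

P1 indiff ⇒ q·1+(1-q)·4 = q·3+(1-q)·1 ⇒ q(-2) = (1-q)(-3) ⇒ q = 3/5
P2 indiff ⇒ p·6+(1-p)·4 = p·0+(1-p)·8 ⇒ p(6) = (1-p)(4) ⇒ p = 2/5

P1 mixes 2/5 on A; P2 mixes 3/5 on P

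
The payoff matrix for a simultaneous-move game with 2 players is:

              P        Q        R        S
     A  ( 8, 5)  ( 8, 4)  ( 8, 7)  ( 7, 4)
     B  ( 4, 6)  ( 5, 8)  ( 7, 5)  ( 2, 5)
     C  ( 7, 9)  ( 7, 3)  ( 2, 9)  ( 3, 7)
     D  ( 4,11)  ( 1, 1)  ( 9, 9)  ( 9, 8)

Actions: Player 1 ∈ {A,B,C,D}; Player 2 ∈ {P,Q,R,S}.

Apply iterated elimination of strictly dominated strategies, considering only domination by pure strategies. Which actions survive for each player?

IESDS → P1:{A,D} P2:{P,R}

P1 drop B (A beats it: P:8>4 Q:8>5 R:8>7 S:7>2)
P1 drop C (A beats it: P:8>7 Q:8>7 R:8>2 S:7>3)
P2 drop Q (P beats it: A:5>4 D:11>1)
P2 drop S (P beats it: A:5>4 D:11>8)
P1→{A,D} P2→{P,R}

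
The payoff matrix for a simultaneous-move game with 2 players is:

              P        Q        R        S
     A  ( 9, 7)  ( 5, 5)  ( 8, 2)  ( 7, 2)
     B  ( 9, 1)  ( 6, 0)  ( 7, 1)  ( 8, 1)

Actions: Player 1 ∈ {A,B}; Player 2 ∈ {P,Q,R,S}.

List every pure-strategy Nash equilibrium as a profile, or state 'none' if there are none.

Nash profiles: (A,P), (B,P), (B,S)

(A,P): NE
(A,Q): not NE [P1→B gives 6>5; P2→P gives 7>5]
(A,R): not NE [P2→P gives 7>2]
(A,S): not NE [P1→B gives 8>7; P2→P gives 7>2]
(B,P): NE
(B,Q): not NE [P2→S gives 1>0]
(B,R): not NE [P1→A gives 8>7]
(B,S): NE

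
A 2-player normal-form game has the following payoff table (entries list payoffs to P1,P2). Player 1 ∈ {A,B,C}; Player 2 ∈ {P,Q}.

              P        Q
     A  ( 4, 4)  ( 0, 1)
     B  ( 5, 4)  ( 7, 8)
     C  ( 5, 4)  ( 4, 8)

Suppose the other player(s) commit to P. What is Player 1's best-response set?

u_1(A vs P) = 4
u_1(B vs P) = 5
u_1(C vs P) = 5
max payoff 5 at {B,C}

argmax u_1 = {B,C}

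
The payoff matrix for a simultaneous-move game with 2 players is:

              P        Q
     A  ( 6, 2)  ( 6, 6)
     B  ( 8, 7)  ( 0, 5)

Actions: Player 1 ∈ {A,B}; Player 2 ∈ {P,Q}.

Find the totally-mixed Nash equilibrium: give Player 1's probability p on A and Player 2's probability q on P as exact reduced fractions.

P1 indiff ⇒ q·6+(1-q)·6 = q·8+(1-q)·0 ⇒ q(-2) = (1-q)(-6) ⇒ q = 3/4
P2 indiff ⇒ p·2+(1-p)·7 = p·6+(1-p)·5 ⇒ p(-4) = (1-p)(-2) ⇒ p = 1/3

p=1/3, q=3/4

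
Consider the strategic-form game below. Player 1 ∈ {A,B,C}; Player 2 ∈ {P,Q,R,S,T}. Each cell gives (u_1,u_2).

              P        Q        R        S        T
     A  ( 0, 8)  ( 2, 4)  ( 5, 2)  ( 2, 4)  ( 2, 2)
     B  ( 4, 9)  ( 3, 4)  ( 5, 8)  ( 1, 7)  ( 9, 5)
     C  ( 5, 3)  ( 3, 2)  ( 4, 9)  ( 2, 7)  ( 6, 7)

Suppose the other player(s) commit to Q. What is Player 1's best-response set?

P1 best: {B,C}

u_1(A vs Q) = 2
u_1(B vs Q) = 3
u_1(C vs Q) = 3
max payoff 3 at {B,C}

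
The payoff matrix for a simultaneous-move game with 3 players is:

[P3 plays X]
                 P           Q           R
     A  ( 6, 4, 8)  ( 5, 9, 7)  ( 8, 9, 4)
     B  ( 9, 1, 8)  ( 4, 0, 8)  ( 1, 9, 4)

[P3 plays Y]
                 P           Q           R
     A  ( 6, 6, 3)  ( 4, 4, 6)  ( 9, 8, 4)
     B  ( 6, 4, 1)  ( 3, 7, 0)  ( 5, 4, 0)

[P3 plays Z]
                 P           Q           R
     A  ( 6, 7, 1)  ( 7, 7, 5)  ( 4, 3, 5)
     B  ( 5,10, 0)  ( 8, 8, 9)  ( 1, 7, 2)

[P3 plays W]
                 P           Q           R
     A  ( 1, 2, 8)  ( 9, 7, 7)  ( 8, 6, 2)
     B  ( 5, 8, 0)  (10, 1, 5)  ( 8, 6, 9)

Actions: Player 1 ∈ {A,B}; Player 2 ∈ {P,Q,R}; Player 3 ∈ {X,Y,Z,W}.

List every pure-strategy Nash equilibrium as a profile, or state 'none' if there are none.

Nash profiles: (A,Q,X)

(A,P,X): not NE [P1→B gives 9>6; P2→R gives 9>4]
(A,P,Y): not NE [P2→R gives 8>6; P3→W gives 8>3]
(A,P,Z): not NE [P3→W gives 8>1]
(A,P,W): not NE [P1→B gives 5>1; P2→Q gives 7>2]
(A,Q,X): NE
(A,Q,Y): not NE [P2→R gives 8>4; P3→W gives 7>6]
(A,Q,Z): not NE [P1→B gives 8>7; P3→W gives 7>5]
(A,Q,W): not NE [P1→B gives 10>9]
(A,R,X): not NE [P3→Z gives 5>4]
(A,R,Y): not NE [P3→Z gives 5>4]
(A,R,Z): not NE [P2→Q gives 7>3]
(A,R,W): not NE [P2→Q gives 7>6; P3→Z gives 5>2]
(B,P,X): not NE [P2→R gives 9>1]
(B,P,Y): not NE [P2→Q gives 7>4; P3→X gives 8>1]
(B,P,Z): not NE [P1→A gives 6>5; P3→X gives 8>0]
(B,P,W): not NE [P3→X gives 8>0]
(B,Q,X): not NE [P1→A gives 5>4; P2→R gives 9>0; P3→Z gives 9>8]
(B,Q,Y): not NE [P1→A gives 4>3; P3→Z gives 9>0]
(B,Q,Z): not NE [P2→P gives 10>8]
(B,Q,W): not NE [P2→P gives 8>1; P3→Z gives 9>5]
(B,R,X): not NE [P1→A gives 8>1; P3→W gives 9>4]
(B,R,Y): not NE [P1→A gives 9>5; P2→Q gives 7>4; P3→W gives 9>0]
(B,R,Z): not NE [P1→A gives 4>1; P2→P gives 10>7; P3→W gives 9>2]
(B,R,W): not NE [P2→P gives 8>6]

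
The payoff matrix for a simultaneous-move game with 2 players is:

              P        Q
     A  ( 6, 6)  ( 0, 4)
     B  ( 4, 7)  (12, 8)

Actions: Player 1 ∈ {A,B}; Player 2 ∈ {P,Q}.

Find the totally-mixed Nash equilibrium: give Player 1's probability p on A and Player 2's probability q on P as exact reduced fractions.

P1 indiff ⇒ q·6+(1-q)·0 = q·4+(1-q)·12 ⇒ q(2) = (1-q)(12) ⇒ q = 6/7
P2 indiff ⇒ p·6+(1-p)·7 = p·4+(1-p)·8 ⇒ p(2) = (1-p)(1) ⇒ p = 1/3

P1 mixes 1/3 on A; P2 mixes 6/7 on P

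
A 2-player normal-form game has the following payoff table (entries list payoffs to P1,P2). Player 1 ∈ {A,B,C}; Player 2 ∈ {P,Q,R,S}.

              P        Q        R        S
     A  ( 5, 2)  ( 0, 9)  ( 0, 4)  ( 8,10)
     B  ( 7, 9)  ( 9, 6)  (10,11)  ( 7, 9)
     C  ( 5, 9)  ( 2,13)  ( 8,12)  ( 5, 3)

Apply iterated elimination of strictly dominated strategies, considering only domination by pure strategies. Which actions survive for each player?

Survivors P1:{A,B} P2:{R,S}

P1 drop C (B beats it: P:7>5 Q:9>2 R:10>8 S:7>5)
P2 drop P (R beats it: A:4>2 B:11>9)
P2 drop Q (S beats it: A:10>9 B:9>6)
P1→{A,B} P2→{R,S}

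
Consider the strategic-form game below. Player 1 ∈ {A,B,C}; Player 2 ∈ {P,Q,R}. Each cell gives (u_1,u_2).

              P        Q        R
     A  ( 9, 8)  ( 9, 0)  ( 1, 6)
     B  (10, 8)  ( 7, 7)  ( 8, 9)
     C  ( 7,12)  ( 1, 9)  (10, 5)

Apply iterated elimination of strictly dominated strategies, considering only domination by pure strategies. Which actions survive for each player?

Remaining: P1:{B,C} P2:{P,R}

P2 drop Q (P beats it: A:8>0 B:8>7 C:12>9)
P1 drop A (B beats it: P:10>9 R:8>1)
P1→{B,C} P2→{P,R}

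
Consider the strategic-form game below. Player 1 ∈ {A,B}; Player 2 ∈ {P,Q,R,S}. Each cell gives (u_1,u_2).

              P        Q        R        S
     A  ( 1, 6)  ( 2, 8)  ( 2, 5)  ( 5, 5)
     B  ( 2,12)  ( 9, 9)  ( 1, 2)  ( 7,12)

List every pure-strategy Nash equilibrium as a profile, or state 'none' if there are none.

(A,P): not NE [P1→B gives 2>1; P2→Q gives 8>6]
(A,Q): not NE [P1→B gives 9>2]
(A,R): not NE [P2→Q gives 8>5]
(A,S): not NE [P1→B gives 7>5; P2→Q gives 8>5]
(B,P): NE
(B,Q): not NE [P2→S gives 12>9]
(B,R): not NE [P1→A gives 2>1; P2→S gives 12>2]
(B,S): NE

NE set: (B,P), (B,S)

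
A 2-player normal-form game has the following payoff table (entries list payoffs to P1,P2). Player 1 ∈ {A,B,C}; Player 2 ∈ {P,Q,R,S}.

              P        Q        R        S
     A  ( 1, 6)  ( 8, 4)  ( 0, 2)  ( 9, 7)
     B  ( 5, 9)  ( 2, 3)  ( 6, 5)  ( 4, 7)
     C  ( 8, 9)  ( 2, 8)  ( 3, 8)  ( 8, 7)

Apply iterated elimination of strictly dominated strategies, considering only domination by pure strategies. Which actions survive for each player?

Remaining: P1:{A,C} P2:{P,S}

P2 drop Q (P beats it: A:6>4 B:9>3 C:9>8)
P2 drop R (P beats it: A:6>2 B:9>5 C:9>8)
P1 drop B (C beats it: P:8>5 S:8>4)
P1→{A,C} P2→{P,S}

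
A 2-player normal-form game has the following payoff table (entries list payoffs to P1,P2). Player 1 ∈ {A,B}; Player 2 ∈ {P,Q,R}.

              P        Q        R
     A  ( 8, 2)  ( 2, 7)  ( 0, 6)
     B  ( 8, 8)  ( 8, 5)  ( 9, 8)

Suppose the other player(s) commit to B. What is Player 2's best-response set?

BR_2 = {P,R}

u_2(P vs B) = 8
u_2(Q vs B) = 5
u_2(R vs B) = 8
max payoff 8 at {P,R}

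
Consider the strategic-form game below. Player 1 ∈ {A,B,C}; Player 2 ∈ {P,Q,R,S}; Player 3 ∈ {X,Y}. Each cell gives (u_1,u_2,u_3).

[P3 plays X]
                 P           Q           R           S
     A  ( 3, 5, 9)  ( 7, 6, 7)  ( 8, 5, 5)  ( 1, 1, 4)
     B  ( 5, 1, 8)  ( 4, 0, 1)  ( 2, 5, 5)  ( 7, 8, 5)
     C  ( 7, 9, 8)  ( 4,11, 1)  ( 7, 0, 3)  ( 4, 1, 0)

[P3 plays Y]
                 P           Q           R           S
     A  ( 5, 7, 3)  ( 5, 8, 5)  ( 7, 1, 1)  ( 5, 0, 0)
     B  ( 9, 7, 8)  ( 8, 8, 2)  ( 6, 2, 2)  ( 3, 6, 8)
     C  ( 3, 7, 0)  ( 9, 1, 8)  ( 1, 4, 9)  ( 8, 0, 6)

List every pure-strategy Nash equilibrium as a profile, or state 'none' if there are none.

(A,P,X): not NE [P1→C gives 7>3; P2→Q gives 6>5]
(A,P,Y): not NE [P1→B gives 9>5; P2→Q gives 8>7; P3→X gives 9>3]
(A,Q,X): NE
(A,Q,Y): not NE [P1→C gives 9>5; P3→X gives 7>5]
(A,R,X): not NE [P2→Q gives 6>5]
(A,R,Y): not NE [P2→Q gives 8>1; P3→X gives 5>1]
(A,S,X): not NE [P1→B gives 7>1; P2→Q gives 6>1]
(A,S,Y): not NE [P1→C gives 8>5; P2→Q gives 8>0; P3→X gives 4>0]
(B,P,X): not NE [P1→C gives 7>5; P2→S gives 8>1]
(B,P,Y): not NE [P2→Q gives 8>7]
(B,Q,X): not NE [P1→A gives 7>4; P2→S gives 8>0; P3→Y gives 2>1]
(B,Q,Y): not NE [P1→C gives 9>8]
(B,R,X): not NE [P1→A gives 8>2; P2→S gives 8>5]
(B,R,Y): not NE [P1→A gives 7>6; P2→Q gives 8>2; P3→X gives 5>2]
(B,S,X): not NE [P3→Y gives 8>5]
(B,S,Y): not NE [P1→C gives 8>3; P2→Q gives 8>6]
(C,P,X): not NE [P2→Q gives 11>9]
(C,P,Y): not NE [P1→B gives 9>3; P3→X gives 8>0]
(C,Q,X): not NE [P1→A gives 7>4; P3→Y gives 8>1]
(C,Q,Y): not NE [P2→P gives 7>1]
(C,R,X): not NE [P1→A gives 8>7; P2→Q gives 11>0; P3→Y gives 9>3]
(C,R,Y): not NE [P1→A gives 7>1; P2→P gives 7>4]
(C,S,X): not NE [P1→B gives 7>4; P2→Q gives 11>1; P3→Y gives 6>0]
(C,S,Y): not NE [P2→P gives 7>0]

NE set: (A,Q,X)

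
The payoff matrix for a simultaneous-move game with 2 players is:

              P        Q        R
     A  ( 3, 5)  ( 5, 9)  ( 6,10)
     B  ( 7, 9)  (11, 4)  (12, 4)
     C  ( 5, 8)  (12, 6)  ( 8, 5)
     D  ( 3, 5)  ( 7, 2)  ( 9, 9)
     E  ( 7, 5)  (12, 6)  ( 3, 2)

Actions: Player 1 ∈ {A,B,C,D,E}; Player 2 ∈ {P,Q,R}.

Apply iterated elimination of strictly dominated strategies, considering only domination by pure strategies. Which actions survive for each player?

Survivors P1:{B,C,E} P2:{P,Q}

P1 drop A (B beats it: P:7>3 Q:11>5 R:12>6)
P1 drop D (B beats it: P:7>3 Q:11>7 R:12>9)
P2 drop R (P beats it: B:9>4 C:8>5 E:5>2)
P1→{B,C,E} P2→{P,Q}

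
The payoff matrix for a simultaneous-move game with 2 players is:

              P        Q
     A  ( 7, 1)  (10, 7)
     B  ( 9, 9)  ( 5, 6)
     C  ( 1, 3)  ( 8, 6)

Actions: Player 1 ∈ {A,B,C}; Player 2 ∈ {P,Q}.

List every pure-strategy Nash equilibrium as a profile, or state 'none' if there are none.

(A,P): not NE [P1→B gives 9>7; P2→Q gives 7>1]
(A,Q): NE
(B,P): NE
(B,Q): not NE [P1→A gives 10>5; P2→P gives 9>6]
(C,P): not NE [P1→B gives 9>1; P2→Q gives 6>3]
(C,Q): not NE [P1→A gives 10>8]

NE set: (A,Q), (B,P)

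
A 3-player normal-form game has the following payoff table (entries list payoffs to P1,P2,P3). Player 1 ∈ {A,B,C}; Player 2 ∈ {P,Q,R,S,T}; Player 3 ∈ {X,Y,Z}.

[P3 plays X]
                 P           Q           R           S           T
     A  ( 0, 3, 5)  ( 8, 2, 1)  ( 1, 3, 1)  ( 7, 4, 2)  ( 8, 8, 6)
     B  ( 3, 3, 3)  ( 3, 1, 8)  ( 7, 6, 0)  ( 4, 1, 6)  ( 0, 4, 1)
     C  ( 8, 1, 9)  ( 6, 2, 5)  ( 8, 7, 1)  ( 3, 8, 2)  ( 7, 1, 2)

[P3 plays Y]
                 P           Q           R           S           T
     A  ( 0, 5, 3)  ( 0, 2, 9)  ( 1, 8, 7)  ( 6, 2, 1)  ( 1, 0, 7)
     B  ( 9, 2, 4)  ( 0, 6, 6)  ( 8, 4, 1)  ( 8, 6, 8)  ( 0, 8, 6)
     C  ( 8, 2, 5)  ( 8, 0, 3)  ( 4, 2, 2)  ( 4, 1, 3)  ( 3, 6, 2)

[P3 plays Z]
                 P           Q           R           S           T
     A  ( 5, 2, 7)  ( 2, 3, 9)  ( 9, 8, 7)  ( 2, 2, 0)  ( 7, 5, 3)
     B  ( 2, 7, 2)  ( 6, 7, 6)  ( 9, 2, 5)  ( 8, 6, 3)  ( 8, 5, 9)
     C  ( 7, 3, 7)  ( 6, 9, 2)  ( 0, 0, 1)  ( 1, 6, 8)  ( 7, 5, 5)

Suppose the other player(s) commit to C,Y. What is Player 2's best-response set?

BR_2 = {T}

u_2(P vs C,Y) = 2
u_2(Q vs C,Y) = 0
u_2(R vs C,Y) = 2
u_2(S vs C,Y) = 1
u_2(T vs C,Y) = 6
max payoff 6 at {T}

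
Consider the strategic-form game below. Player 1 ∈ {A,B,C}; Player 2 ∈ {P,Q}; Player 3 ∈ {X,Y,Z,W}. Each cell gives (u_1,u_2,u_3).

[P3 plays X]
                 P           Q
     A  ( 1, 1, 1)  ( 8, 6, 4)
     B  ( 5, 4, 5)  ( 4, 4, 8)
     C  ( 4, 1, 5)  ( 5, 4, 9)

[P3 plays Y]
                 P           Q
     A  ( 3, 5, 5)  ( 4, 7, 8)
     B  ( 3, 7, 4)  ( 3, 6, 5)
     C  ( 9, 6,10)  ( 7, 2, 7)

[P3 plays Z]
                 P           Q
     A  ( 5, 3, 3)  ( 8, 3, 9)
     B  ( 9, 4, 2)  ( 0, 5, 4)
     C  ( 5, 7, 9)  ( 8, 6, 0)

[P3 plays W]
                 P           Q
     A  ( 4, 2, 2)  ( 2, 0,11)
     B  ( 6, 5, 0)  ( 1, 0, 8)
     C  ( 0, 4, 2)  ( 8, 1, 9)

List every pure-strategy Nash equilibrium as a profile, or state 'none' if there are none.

(A,P,X): not NE [P1→B gives 5>1; P2→Q gives 6>1; P3→Y gives 5>1]
(A,P,Y): not NE [P1→C gives 9>3; P2→Q gives 7>5]
(A,P,Z): not NE [P1→B gives 9>5; P3→Y gives 5>3]
(A,P,W): not NE [P1→B gives 6>4; P3→Y gives 5>2]
(A,Q,X): not NE [P3→W gives 11>4]
(A,Q,Y): not NE [P1→C gives 7>4; P3→W gives 11>8]
(A,Q,Z): not NE [P3→W gives 11>9]
(A,Q,W): not NE [P1→C gives 8>2; P2→P gives 2>0]
(B,P,X): NE
(B,P,Y): not NE [P1→C gives 9>3; P3→X gives 5>4]
(B,P,Z): not NE [P2→Q gives 5>4; P3→X gives 5>2]
(B,P,W): not NE [P3→X gives 5>0]
(B,Q,X): not NE [P1→A gives 8>4]
(B,Q,Y): not NE [P1→C gives 7>3; P2→P gives 7>6; P3→W gives 8>5]
(B,Q,Z): not NE [P1→C gives 8>0; P3→W gives 8>4]
(B,Q,W): not NE [P1→C gives 8>1; P2→P gives 5>0]
(C,P,X): not NE [P1→B gives 5>4; P2→Q gives 4>1; P3→Y gives 10>5]
(C,P,Y): NE
(C,P,Z): not NE [P1→B gives 9>5; P3→Y gives 10>9]
(C,P,W): not NE [P1→B gives 6>0; P3→Y gives 10>2]
(C,Q,X): not NE [P1→A gives 8>5]
(C,Q,Y): not NE [P2→P gives 6>2; P3→W gives 9>7]
(C,Q,Z): not NE [P2→P gives 7>6; P3→W gives 9>0]
(C,Q,W): not NE [P2→P gives 4>1]

Nash profiles: (B,P,X), (C,P,Y)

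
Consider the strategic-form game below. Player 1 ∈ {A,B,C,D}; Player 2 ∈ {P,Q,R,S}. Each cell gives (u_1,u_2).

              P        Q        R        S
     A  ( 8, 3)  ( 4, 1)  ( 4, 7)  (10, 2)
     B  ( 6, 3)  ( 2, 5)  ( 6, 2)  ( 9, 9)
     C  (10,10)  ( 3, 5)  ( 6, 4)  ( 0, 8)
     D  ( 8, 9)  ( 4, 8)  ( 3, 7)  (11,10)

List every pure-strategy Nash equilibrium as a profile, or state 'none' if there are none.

NE set: (C,P), (D,S)

(A,P): not NE [P1→C gives 10>8; P2→R gives 7>3]
(A,Q): not NE [P2→R gives 7>1]
(A,R): not NE [P1→C gives 6>4]
(A,S): not NE [P1→D gives 11>10; P2→R gives 7>2]
(B,P): not NE [P1→C gives 10>6; P2→S gives 9>3]
(B,Q): not NE [P1→D gives 4>2; P2→S gives 9>5]
(B,R): not NE [P2→S gives 9>2]
(B,S): not NE [P1→D gives 11>9]
(C,P): NE
(C,Q): not NE [P1→D gives 4>3; P2→P gives 10>5]
(C,R): not NE [P2→P gives 10>4]
(C,S): not NE [P1→D gives 11>0; P2→P gives 10>8]
(D,P): not NE [P1→C gives 10>8; P2→S gives 10>9]
(D,Q): not NE [P2→S gives 10>8]
(D,R): not NE [P1→C gives 6>3; P2→S gives 10>7]
(D,S): NE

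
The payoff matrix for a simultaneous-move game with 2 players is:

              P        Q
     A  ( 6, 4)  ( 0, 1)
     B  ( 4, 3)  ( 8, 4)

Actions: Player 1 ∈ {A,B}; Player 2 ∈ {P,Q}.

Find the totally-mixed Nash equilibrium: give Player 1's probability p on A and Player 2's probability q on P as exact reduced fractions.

P1 mixes 1/4 on A; P2 mixes 4/5 on P

P1 indiff ⇒ q·6+(1-q)·0 = q·4+(1-q)·8 ⇒ q(2) = (1-q)(8) ⇒ q = 4/5
P2 indiff ⇒ p·4+(1-p)·3 = p·1+(1-p)·4 ⇒ p(3) = (1-p)(1) ⇒ p = 1/4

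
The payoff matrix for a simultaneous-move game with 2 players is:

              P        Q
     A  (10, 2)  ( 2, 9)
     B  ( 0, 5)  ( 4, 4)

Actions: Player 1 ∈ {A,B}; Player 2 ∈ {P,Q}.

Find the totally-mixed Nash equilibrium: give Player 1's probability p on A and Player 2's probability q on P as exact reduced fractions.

P1 indiff ⇒ q·10+(1-q)·2 = q·0+(1-q)·4 ⇒ q(10) = (1-q)(2) ⇒ q = 1/6
P2 indiff ⇒ p·2+(1-p)·5 = p·9+(1-p)·4 ⇒ p(-7) = (1-p)(-1) ⇒ p = 1/8

p=1/8, q=1/6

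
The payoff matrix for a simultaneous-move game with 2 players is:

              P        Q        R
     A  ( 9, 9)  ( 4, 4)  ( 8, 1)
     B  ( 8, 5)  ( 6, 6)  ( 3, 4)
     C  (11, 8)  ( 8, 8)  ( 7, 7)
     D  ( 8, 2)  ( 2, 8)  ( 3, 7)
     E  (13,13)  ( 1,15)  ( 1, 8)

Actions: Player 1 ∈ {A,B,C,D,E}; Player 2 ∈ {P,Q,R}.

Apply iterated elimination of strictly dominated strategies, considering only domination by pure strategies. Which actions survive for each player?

IESDS → P1:{C,E} P2:{P,Q}

P1 drop B (C beats it: P:11>8 Q:8>6 R:7>3)
P1 drop D (A beats it: P:9>8 Q:4>2 R:8>3)
P2 drop R (P beats it: A:9>1 C:8>7 E:13>8)
P1 drop A (C beats it: P:11>9 Q:8>4)
P1→{C,E} P2→{P,Q}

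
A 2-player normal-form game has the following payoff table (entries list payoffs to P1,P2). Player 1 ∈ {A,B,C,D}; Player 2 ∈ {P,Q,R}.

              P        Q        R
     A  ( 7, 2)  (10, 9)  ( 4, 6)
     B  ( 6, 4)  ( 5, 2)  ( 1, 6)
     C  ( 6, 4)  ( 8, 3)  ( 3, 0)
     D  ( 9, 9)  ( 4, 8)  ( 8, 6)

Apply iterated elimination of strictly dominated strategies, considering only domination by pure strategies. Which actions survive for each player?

P1 drop B (A beats it: P:7>6 Q:10>5 R:4>1)
P1 drop C (A beats it: P:7>6 Q:10>8 R:4>3)
P2 drop R (Q beats it: A:9>6 D:8>6)
P1→{A,D} P2→{P,Q}

IESDS → P1:{A,D} P2:{P,Q}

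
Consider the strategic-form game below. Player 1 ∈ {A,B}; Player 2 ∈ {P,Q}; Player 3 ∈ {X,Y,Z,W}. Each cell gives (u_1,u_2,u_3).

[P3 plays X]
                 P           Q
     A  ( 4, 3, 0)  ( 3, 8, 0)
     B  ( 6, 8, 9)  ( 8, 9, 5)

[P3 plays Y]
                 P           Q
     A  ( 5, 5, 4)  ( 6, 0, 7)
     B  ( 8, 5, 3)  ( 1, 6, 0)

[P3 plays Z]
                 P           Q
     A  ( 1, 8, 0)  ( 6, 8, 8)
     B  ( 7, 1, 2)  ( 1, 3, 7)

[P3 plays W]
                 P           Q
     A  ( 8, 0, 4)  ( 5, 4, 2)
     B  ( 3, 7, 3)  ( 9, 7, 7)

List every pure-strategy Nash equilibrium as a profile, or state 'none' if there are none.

PSNE = {(A,Q,Z), (B,Q,W)}

(A,P,X): not NE [P1→B gives 6>4; P2→Q gives 8>3; P3→W gives 4>0]
(A,P,Y): not NE [P1→B gives 8>5]
(A,P,Z): not NE [P1→B gives 7>1; P3→W gives 4>0]
(A,P,W): not NE [P2→Q gives 4>0]
(A,Q,X): not NE [P1→B gives 8>3; P3→Z gives 8>0]
(A,Q,Y): not NE [P2→P gives 5>0; P3→Z gives 8>7]
(A,Q,Z): NE
(A,Q,W): not NE [P1→B gives 9>5; P3→Z gives 8>2]
(B,P,X): not NE [P2→Q gives 9>8]
(B,P,Y): not NE [P2→Q gives 6>5; P3→X gives 9>3]
(B,P,Z): not NE [P2→Q gives 3>1; P3→X gives 9>2]
(B,P,W): not NE [P1→A gives 8>3; P3→X gives 9>3]
(B,Q,X): not NE [P3→W gives 7>5]
(B,Q,Y): not NE [P1→A gives 6>1; P3→W gives 7>0]
(B,Q,Z): not NE [P1→A gives 6>1]
(B,Q,W): NE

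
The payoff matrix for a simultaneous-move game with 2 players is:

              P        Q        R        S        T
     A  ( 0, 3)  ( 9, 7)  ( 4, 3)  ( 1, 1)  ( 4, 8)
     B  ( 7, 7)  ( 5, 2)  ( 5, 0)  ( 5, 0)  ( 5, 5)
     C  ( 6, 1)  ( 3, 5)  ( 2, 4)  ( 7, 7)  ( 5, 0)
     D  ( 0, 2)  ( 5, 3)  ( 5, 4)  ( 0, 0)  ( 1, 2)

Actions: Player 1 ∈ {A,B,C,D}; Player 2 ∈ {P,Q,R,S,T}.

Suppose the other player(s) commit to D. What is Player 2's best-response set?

u_2(P vs D) = 2
u_2(Q vs D) = 3
u_2(R vs D) = 4
u_2(S vs D) = 0
u_2(T vs D) = 2
max payoff 4 at {R}

BR_2 = {R}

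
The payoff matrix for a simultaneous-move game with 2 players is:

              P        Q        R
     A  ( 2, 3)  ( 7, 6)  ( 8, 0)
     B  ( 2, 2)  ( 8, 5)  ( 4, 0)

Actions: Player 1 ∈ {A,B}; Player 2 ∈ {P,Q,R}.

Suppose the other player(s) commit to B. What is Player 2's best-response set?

P2 best: {Q}

u_2(P vs B) = 2
u_2(Q vs B) = 5
u_2(R vs B) = 0
max payoff 5 at {Q}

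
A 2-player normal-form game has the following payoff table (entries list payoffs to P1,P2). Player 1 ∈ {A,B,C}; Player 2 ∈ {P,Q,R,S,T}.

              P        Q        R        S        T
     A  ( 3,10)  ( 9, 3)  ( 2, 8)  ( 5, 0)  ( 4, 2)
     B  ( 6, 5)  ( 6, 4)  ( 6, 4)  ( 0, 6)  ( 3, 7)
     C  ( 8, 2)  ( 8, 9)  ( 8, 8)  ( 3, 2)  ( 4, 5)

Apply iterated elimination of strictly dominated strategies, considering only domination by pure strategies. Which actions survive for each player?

IESDS → P1:{A,C} P2:{P,Q,R}

P1 drop B (C beats it: P:8>6 Q:8>6 R:8>6 S:3>0 T:4>3)
P2 drop S (Q beats it: A:3>0 C:9>2)
P2 drop T (Q beats it: A:3>2 C:9>5)
P1→{A,C} P2→{P,Q,R}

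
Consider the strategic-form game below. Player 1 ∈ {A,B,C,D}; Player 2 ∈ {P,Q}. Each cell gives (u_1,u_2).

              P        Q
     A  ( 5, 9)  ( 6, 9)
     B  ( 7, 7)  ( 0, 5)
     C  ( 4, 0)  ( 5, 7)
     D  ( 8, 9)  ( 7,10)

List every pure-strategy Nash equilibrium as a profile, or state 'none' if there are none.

Nash profiles: (D,Q)

(A,P): not NE [P1→D gives 8>5]
(A,Q): not NE [P1→D gives 7>6]
(B,P): not NE [P1→D gives 8>7]
(B,Q): not NE [P1→D gives 7>0; P2→P gives 7>5]
(C,P): not NE [P1→D gives 8>4; P2→Q gives 7>0]
(C,Q): not NE [P1→D gives 7>5]
(D,P): not NE [P2→Q gives 10>9]
(D,Q): NE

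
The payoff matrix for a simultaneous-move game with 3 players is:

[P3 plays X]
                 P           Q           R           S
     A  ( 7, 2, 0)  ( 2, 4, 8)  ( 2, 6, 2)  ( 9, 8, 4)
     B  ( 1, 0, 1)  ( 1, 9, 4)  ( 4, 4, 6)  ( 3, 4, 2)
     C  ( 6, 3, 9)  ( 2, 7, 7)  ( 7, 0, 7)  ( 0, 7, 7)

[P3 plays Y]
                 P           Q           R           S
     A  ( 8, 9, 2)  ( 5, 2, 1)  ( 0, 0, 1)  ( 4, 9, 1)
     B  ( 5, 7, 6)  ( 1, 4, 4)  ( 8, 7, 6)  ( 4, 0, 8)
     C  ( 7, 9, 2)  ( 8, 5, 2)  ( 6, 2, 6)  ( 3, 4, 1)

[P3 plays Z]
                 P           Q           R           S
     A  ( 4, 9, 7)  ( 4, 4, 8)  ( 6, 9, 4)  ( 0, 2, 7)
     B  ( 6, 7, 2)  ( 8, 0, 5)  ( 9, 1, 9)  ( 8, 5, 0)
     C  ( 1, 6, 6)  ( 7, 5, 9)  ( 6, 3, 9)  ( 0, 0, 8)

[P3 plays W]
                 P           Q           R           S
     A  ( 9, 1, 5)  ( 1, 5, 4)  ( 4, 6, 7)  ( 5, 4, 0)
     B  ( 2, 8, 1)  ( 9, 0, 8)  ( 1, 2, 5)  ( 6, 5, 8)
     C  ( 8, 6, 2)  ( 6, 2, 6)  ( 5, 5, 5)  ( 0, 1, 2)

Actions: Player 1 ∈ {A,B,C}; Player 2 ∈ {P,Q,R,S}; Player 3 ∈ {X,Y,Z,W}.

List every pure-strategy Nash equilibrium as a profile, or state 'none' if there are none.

PSNE: ∅

(A,P,X): not NE [P2→S gives 8>2; P3→Z gives 7>0]
(A,P,Y): not NE [P3→Z gives 7>2]
(A,P,Z): not NE [P1→B gives 6>4]
(A,P,W): not NE [P2→R gives 6>1; P3→Z gives 7>5]
(A,Q,X): not NE [P2→S gives 8>4]
(A,Q,Y): not NE [P1→C gives 8>5; P2→S gives 9>2; P3→Z gives 8>1]
(A,Q,Z): not NE [P1→B gives 8>4; P2→R gives 9>4]
(A,Q,W): not NE [P1→B gives 9>1; P2→R gives 6>5; P3→Z gives 8>4]
(A,R,X): not NE [P1→C gives 7>2; P2→S gives 8>6; P3→W gives 7>2]
(A,R,Y): not NE [P1→B gives 8>0; P2→S gives 9>0; P3→W gives 7>1]
(A,R,Z): not NE [P1→B gives 9>6; P3→W gives 7>4]
(A,R,W): not NE [P1→C gives 5>4]
(A,S,X): not NE [P3→Z gives 7>4]
(A,S,Y): not NE [P3→Z gives 7>1]
(A,S,Z): not NE [P1→B gives 8>0; P2→R gives 9>2]
(A,S,W): not NE [P1→B gives 6>5; P2→R gives 6>4; P3→Z gives 7>0]
(B,P,X): not NE [P1→A gives 7>1; P2→Q gives 9>0; P3→Y gives 6>1]
(B,P,Y): not NE [P1→A gives 8>5]
(B,P,Z): not NE [P3→Y gives 6>2]
(B,P,W): not NE [P1→A gives 9>2; P3→Y gives 6>1]
(B,Q,X): not NE [P1→C gives 2>1; P3→W gives 8>4]
(B,Q,Y): not NE [P1→C gives 8>1; P2→R gives 7>4; P3→W gives 8>4]
(B,Q,Z): not NE [P2→P gives 7>0; P3→W gives 8>5]
(B,Q,W): not NE [P2→P gives 8>0]
(B,R,X): not NE [P1→C gives 7>4; P2→Q gives 9>4; P3→Z gives 9>6]
(B,R,Y): not NE [P3→Z gives 9>6]
(B,R,Z): not NE [P2→P gives 7>1]
(B,R,W): not NE [P1→C gives 5>1; P2→P gives 8>2; P3→Z gives 9>5]
(B,S,X): not NE [P1→A gives 9>3; P2→Q gives 9>4; P3→W gives 8>2]
(B,S,Y): not NE [P2→R gives 7>0]
(B,S,Z): not NE [P2→P gives 7>5; P3→W gives 8>0]
(B,S,W): not NE [P2→P gives 8>5]
(C,P,X): not NE [P1→A gives 7>6; P2→S gives 7>3]
(C,P,Y): not NE [P1→A gives 8>7; P3→X gives 9>2]
(C,P,Z): not NE [P1→B gives 6>1; P3→X gives 9>6]
(C,P,W): not NE [P1→A gives 9>8; P3→X gives 9>2]
(C,Q,X): not NE [P3→Z gives 9>7]
(C,Q,Y): not NE [P2→P gives 9>5; P3→Z gives 9>2]
(C,Q,Z): not NE [P1→B gives 8>7; P2→P gives 6>5]
(C,Q,W): not NE [P1→B gives 9>6; P2→P gives 6>2; P3→Z gives 9>6]
(C,R,X): not NE [P2→S gives 7>0; P3→Z gives 9>7]
(C,R,Y): not NE [P1→B gives 8>6; P2→P gives 9>2; P3→Z gives 9>6]
(C,R,Z): not NE [P1→B gives 9>6; P2→P gives 6>3]
(C,R,W): not NE [P2→P gives 6>5; P3→Z gives 9>5]
(C,S,X): not NE [P1→A gives 9>0; P3→Z gives 8>7]
(C,S,Y): not NE [P1→B gives 4>3; P2→P gives 9>4; P3→Z gives 8>1]
(C,S,Z): not NE [P1→B gives 8>0; P2→P gives 6>0]
(C,S,W): not NE [P1→B gives 6>0; P2→P gives 6>1; P3→Z gives 8>2]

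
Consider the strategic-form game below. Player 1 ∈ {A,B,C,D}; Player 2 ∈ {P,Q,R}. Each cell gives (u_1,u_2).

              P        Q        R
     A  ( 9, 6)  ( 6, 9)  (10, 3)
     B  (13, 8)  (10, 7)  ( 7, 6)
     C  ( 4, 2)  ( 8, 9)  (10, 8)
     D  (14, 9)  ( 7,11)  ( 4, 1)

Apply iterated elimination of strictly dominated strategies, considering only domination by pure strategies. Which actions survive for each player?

P2 drop R (Q beats it: A:9>3 B:7>6 C:9>8 D:11>1)
P1 drop A (B beats it: P:13>9 Q:10>6)
P1 drop C (B beats it: P:13>4 Q:10>8)
P1→{B,D} P2→{P,Q}

Survivors P1:{B,D} P2:{P,Q}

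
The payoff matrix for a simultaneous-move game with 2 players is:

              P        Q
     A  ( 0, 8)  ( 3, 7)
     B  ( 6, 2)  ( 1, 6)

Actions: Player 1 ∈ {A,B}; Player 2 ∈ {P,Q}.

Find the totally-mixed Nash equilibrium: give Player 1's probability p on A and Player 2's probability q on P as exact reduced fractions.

p=4/5, q=1/4

P1 indiff ⇒ q·0+(1-q)·3 = q·6+(1-q)·1 ⇒ q(-6) = (1-q)(-2) ⇒ q = 1/4
P2 indiff ⇒ p·8+(1-p)·2 = p·7+(1-p)·6 ⇒ p(1) = (1-p)(4) ⇒ p = 4/5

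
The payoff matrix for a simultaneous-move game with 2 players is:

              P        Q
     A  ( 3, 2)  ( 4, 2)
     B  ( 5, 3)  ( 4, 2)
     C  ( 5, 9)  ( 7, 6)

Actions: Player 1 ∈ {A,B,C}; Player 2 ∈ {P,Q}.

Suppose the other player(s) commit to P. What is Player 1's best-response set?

P1 best: {B,C}

u_1(A vs P) = 3
u_1(B vs P) = 5
u_1(C vs P) = 5
max payoff 5 at {B,C}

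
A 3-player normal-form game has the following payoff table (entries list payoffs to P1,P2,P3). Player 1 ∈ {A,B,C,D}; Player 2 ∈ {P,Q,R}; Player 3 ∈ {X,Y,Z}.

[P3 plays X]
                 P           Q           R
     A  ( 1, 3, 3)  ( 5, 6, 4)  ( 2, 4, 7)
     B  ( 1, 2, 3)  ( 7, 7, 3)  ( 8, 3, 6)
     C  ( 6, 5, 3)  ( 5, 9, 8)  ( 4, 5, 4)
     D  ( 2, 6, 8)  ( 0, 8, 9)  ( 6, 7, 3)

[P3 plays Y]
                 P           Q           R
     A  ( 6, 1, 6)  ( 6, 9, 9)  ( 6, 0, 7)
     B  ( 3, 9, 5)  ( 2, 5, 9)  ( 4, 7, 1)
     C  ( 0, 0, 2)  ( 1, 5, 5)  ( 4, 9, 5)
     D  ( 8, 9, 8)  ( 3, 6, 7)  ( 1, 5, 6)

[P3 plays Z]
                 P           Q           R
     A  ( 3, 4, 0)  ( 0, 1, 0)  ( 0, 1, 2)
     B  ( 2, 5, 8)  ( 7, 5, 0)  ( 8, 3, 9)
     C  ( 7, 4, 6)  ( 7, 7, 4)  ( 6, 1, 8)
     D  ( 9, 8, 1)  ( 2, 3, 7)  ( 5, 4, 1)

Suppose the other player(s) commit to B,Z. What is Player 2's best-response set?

u_2(P vs B,Z) = 5
u_2(Q vs B,Z) = 5
u_2(R vs B,Z) = 3
max payoff 5 at {P,Q}

argmax u_2 = {P,Q}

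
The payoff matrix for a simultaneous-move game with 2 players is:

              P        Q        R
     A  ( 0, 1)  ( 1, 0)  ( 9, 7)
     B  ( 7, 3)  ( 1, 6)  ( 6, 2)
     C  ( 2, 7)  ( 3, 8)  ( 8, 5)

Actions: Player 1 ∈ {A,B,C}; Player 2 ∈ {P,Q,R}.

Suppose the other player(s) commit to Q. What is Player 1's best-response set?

BR_1 = {C}

u_1(A vs Q) = 1
u_1(B vs Q) = 1
u_1(C vs Q) = 3
max payoff 3 at {C}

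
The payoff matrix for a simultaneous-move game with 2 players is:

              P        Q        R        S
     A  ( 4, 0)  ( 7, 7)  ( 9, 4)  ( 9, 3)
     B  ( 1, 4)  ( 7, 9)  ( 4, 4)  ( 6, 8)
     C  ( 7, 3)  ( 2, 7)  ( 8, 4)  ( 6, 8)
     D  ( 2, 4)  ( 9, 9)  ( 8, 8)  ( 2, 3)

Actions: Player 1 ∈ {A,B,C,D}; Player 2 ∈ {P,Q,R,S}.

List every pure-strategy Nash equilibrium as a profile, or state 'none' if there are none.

(A,P): not NE [P1→C gives 7>4; P2→Q gives 7>0]
(A,Q): not NE [P1→D gives 9>7]
(A,R): not NE [P2→Q gives 7>4]
(A,S): not NE [P2→Q gives 7>3]
(B,P): not NE [P1→C gives 7>1; P2→Q gives 9>4]
(B,Q): not NE [P1→D gives 9>7]
(B,R): not NE [P1→A gives 9>4; P2→Q gives 9>4]
(B,S): not NE [P1→A gives 9>6; P2→Q gives 9>8]
(C,P): not NE [P2→S gives 8>3]
(C,Q): not NE [P1→D gives 9>2; P2→S gives 8>7]
(C,R): not NE [P1→A gives 9>8; P2→S gives 8>4]
(C,S): not NE [P1→A gives 9>6]
(D,P): not NE [P1→C gives 7>2; P2→Q gives 9>4]
(D,Q): NE
(D,R): not NE [P1→A gives 9>8; P2→Q gives 9>8]
(D,S): not NE [P1→A gives 9>2; P2→Q gives 9>3]

PSNE = {(D,Q)}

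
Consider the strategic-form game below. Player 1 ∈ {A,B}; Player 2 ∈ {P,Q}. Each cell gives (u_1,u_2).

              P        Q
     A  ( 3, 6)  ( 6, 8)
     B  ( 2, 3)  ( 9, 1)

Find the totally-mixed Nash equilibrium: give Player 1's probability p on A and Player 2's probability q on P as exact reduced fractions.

P1 mixes 1/2 on A; P2 mixes 3/4 on P

P1 indiff ⇒ q·3+(1-q)·6 = q·2+(1-q)·9 ⇒ q(1) = (1-q)(3) ⇒ q = 3/4
P2 indiff ⇒ p·6+(1-p)·3 = p·8+(1-p)·1 ⇒ p(-2) = (1-p)(-2) ⇒ p = 1/2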